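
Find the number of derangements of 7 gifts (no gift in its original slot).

Derangements satisfy D(n) = (n-1)(D(n-1) + D(n-2)), starting from D(0)=1, D(1)=0.
D(2) = 1 x (0 + 1) = 1
D(3) = 2 x (1 + 0) = 2
D(4) = 3 x (2 + 1) = 9
D(5) = 4 x (9 + 2) = 44
D(6) = 5 x (44 + 9) = 265
D(7) = 6 x (D(6) + D(5)) = 6 x (265 + 44)

Final answer: D(7) = 1854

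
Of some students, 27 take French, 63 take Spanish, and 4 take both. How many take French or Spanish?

|A union B| = |A| + |B| - |A intersect B| = 27 + 63 - 4.

Final answer: 86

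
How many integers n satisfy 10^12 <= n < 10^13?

The leading digit cannot be 0 (9 options); the other 12 digits can be anything (10 options each).
Total: 9 x 10^12.

Final answer: 9000000000000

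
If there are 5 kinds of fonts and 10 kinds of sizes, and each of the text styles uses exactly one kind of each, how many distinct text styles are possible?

By the multiplication principle: 5 x 10.

Final answer: 50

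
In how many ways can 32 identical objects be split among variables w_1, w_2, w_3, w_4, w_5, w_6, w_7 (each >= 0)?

Stars and bars with 32 stars and 6 bars:
C(32+7-1, 7-1) = C(38,6).

Final answer: C(38,6) = 2760681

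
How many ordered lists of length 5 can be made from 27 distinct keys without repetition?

P(27,5) = 27!/(27-5)! = 27!/22!.

Final answer: P(27,5) = 9687600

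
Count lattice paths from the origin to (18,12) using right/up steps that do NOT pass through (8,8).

Total paths to (18,12): C(30,12) = 86493225.
Paths through (8,8): C(16,8) x C(14,4) = 12882870.
Avoiding (8,8): 86493225 - 12882870.

Final answer: 73610355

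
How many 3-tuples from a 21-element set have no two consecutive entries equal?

Let g(n) count such strings. g(1) = 21, and each valid string of length n-1 extends in 20 ways (any symbol but the last), so g(n) = 20 g(n-1).
Total: g(3) = 21 x 20^2.

Final answer: 21 x 20^{2} = 8400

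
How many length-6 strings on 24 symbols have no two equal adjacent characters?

First character: 24 choices. Each subsequent: 23 choices (must differ from the previous one).
Total: 24 x 23^5.

Final answer: 24 x 23^{5} = 154472232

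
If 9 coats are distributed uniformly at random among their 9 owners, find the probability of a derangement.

Use the recurrence D(n) = (n-1)(D(n-1) + D(n-2)) with D(0)=1, D(1)=0.
Building up: D(2)=1, D(3)=2, D(4)=9, D(5)=44, D(6)=265, D(7)=1854, D(8)=14833, D(9)=133496.
Total arrangements: 9! = 362880.
Probability = D(9)/9! = 16687/45360.

Final answer: D(9)/9! = 133496/362880 = 0.367879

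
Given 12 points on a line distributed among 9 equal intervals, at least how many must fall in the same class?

By pigeonhole with 12 objects and 9 categories: ceiling(12/9).

Final answer: 2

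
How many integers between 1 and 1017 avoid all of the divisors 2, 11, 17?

|div by 2|=508, |div by 11|=92, |div by 17|=59.
|div by 2&11|=46, |div by 2&17|=29, |div by 11&17|=5, |div by all|=2.
By inclusion-exclusion, divisible by at least one: 508+92+59-46-29-5+2 = 581.
Not divisible by any: 1017 - 581.

Final answer: 436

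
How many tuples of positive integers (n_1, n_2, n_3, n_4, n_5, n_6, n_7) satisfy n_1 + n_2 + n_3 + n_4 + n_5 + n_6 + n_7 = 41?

Substitute n'_i = n_i - 1 (so n'_i >= 0). Then sum n'_i = 41 - 7 = 34.
Stars and bars: C(34+7-1, 7-1) = C(40,6).

Final answer: C(40,6) = 3838380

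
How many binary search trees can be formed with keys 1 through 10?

The structures are counted by the Catalan number C_n. Here n = 10.
C_n = C(2n,n) - C(2n,n+1), so C_{10} = C(20,10) - C(20,11) = 184756 - 167960.

Final answer: C_{10} = 16796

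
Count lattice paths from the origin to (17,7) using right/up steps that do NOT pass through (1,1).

Total paths to (17,7): C(24,7) = 346104.
Paths through (1,1): C(2,1) x C(22,6) = 149226.
Avoiding (1,1): 346104 - 149226.

Final answer: 196878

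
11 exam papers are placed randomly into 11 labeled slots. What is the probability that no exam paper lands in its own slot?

Derangements satisfy D(n) = (n-1)(D(n-1) + D(n-2)), starting from D(0)=1, D(1)=0.
Building up: D(2)=1, D(3)=2, D(4)=9, D(5)=44, D(6)=265, D(7)=1854, D(8)=14833, D(9)=133496, D(10)=1334961, D(11)=14684570.
Total arrangements: 11! = 39916800.
Probability = D(11)/11! = 1468457/3991680.

Final answer: D(11)/11! = 14684570/39916800 = 0.367879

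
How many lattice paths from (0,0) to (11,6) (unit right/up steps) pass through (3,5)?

Paths (0,0)->(3,5): C(8,5) = 56.
Paths (3,5)->(11,6): C(9,1) = 9.
By multiplication principle: 56 x 9.

Final answer: 504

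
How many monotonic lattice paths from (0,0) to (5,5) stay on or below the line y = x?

Total monotonic paths to (5,5): C(10,5) = 252.
Reflecting each bad path at its first crossing gives a bijection with paths to (4,6): C(10,6) = 210.
Valid Dyck paths: 252 - 210.
(Check: C(10,5) - C(10,6) = C(10,5)/6, the Catalan number C_{5}.)

Final answer: C_{5} = 42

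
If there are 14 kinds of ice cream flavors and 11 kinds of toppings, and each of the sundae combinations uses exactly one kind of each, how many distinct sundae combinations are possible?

By the multiplication principle: 14 x 11.

Final answer: 154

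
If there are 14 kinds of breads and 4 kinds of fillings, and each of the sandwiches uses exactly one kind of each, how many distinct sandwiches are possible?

By the multiplication principle: 14 x 4.

Final answer: 56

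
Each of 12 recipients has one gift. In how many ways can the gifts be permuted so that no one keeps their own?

Use the recurrence D(n) = (n-1)(D(n-1) + D(n-2)) with D(0)=1, D(1)=0.
D(2) = 1 x (0 + 1) = 1
D(3) = 2 x (1 + 0) = 2
D(4) = 3 x (2 + 1) = 9
D(5) = 4 x (9 + 2) = 44
D(6) = 5 x (44 + 9) = 265
D(7) = 6 x (265 + 44) = 1854
D(8) = 7 x (1854 + 265) = 14833
D(9) = 8 x (14833 + 1854) = 133496
D(10) = 9 x (133496 + 14833) = 1334961
D(11) = 10 x (1334961 + 133496) = 14684570
D(12) = 11 x (D(11) + D(10)) = 11 x (14684570 + 1334961)

Final answer: D(12) = 176214841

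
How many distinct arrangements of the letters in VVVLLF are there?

Letters (F:1, L:2, V:3). Total letters: 6.
Permutations = 6!/(3! x 2!).

Final answer: 60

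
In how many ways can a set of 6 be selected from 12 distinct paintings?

C(12,6) = 12!/(6! x 6!).

Final answer: \binom{12}{6} = 924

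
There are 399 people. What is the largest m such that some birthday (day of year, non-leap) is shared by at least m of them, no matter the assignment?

There are 365 possible values for birthday (day of year, non-leap). With 399 people and 365 categories, by pigeonhole: ceiling(399/365).

Final answer: 2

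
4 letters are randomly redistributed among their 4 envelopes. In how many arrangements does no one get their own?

Derangements satisfy D(n) = (n-1)(D(n-1) + D(n-2)), starting from D(0)=1, D(1)=0.
D(2) = 1 x (0 + 1) = 1
D(3) = 2 x (1 + 0) = 2
D(4) = 3 x (D(3) + D(2)) = 3 x (2 + 1)

Final answer: D(4) = 9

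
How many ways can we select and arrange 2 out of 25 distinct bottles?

P(25,2) = 25!/(25-2)! = 25!/23!.

Final answer: P(25,2) = 600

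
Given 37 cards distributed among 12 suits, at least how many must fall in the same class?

By pigeonhole with 37 objects and 12 categories: ceiling(37/12).

Final answer: 4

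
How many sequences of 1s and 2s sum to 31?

Let f(n) count the ways. The last step is size 1 or 2, so f(n) = f(n-1) + f(n-2) with f(1)=1, f(2)=2.
Computing successive values: f(1)=1, f(2)=2, f(3)=3, f(4)=5, f(5)=8, f(6)=13, f(7)=21, f(8)=34, f(9)=55, f(10)=89, f(11)=144, f(12)=233, f(13)=377, f(14)=610, f(15)=987, f(16)=1597, f(17)=2584, f(18)=4181, f(19)=6765, f(20)=10946, f(21)=17711, f(22)=28657, f(23)=46368, f(24)=75025, f(25)=121393, f(26)=196418, f(27)=317811, f(28)=514229, f(29)=832040, f(30)=1346269, f(31)=2178309.

Final answer: 2178309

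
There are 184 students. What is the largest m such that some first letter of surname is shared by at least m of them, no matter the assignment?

There are 26 possible values for first letter of surname. With 184 students and 26 categories, by pigeonhole: ceiling(184/26).

Final answer: 8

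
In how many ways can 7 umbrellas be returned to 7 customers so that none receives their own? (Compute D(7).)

Use the recurrence D(n) = (n-1)(D(n-1) + D(n-2)) with D(0)=1, D(1)=0.
D(2) = 1 x (0 + 1) = 1
D(3) = 2 x (1 + 0) = 2
D(4) = 3 x (2 + 1) = 9
D(5) = 4 x (9 + 2) = 44
D(6) = 5 x (44 + 9) = 265
D(7) = 6 x (D(6) + D(5)) = 6 x (265 + 44)

Final answer: D(7) = 1854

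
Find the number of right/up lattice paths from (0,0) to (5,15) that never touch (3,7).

Total paths to (5,15): C(20,15) = 15504.
Paths through (3,7): C(10,7) x C(10,8) = 5400.
Avoiding (3,7): 15504 - 5400.

Final answer: 10104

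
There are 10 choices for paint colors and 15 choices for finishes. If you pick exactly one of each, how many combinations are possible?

By the multiplication principle: 10 x 15.

Final answer: 150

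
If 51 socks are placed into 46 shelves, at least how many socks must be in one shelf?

By the pigeonhole principle: ceiling(51/46).

Final answer: 2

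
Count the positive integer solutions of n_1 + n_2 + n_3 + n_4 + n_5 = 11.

Substitute n'_i = n_i - 1 (so n'_i >= 0). Then sum n'_i = 11 - 5 = 6.
Stars and bars: C(6+5-1, 5-1) = C(10,4).

Final answer: C(10,4) = 210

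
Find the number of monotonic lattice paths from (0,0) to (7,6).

Each path has 7 right steps and 6 up steps in some order (13 steps total).
Choose which 6 of the 13 steps are up: C(13,6).

Final answer: C(13,6) = 1716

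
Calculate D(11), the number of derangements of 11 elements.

D(n) = (n-1)(D(n-1) + D(n-2)), D(0)=1, D(1)=0.
D(2) = 1 x (0 + 1) = 1
D(3) = 2 x (1 + 0) = 2
D(4) = 3 x (2 + 1) = 9
D(5) = 4 x (9 + 2) = 44
D(6) = 5 x (44 + 9) = 265
D(7) = 6 x (265 + 44) = 1854
D(8) = 7 x (1854 + 265) = 14833
D(9) = 8 x (14833 + 1854) = 133496
D(10) = 9 x (133496 + 14833) = 1334961
D(11) = 10 x (D(10) + D(9)) = 10 x (1334961 + 133496)

Final answer: D(11) = 14684570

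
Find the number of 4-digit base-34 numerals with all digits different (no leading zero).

First digit: 33 (nonzero). Second: 33 (not first). Third: 32, etc.
Total: 33 x 33 x 32 x 31.

Final answer: 1080288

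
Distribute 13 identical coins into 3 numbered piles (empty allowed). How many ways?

Stars and bars: C(n+k-1, k-1) = C(15,2).

Final answer: C(15,2) = 105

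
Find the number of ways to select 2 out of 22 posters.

C(22,2) = 22!/(2! x (22-2)!).

Final answer: C(22,2) = 231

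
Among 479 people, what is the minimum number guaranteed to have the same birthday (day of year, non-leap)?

There are 365 possible values for birthday (day of year, non-leap). With 479 people and 365 categories, by pigeonhole: ceiling(479/365).

Final answer: 2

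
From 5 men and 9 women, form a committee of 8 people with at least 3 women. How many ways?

Sum over valid woman counts:
C(9,3)C(5,5) = 84
C(9,4)C(5,4) = 630
C(9,5)C(5,3) = 1260
C(9,6)C(5,2) = 840
C(9,7)C(5,1) = 180
C(9,8)C(5,0) = 9
Total: 84 + 630 + 1260 + 840 + 180 + 9.

Final answer: 3003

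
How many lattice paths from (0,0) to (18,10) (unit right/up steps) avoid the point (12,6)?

Total paths to (18,10): C(28,10) = 13123110.
Paths through (12,6): C(18,6) x C(10,4) = 3898440.
Avoiding (12,6): 13123110 - 3898440.

Final answer: 9224670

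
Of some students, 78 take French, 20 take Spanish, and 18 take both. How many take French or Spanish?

|A union B| = |A| + |B| - |A intersect B| = 78 + 20 - 18.

Final answer: 80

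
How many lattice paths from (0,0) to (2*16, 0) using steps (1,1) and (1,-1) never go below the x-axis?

Total monotonic paths to (16,16): C(32,16) = 601080390.
A path is bad iff it touches y = x + 1; reflecting its initial segment maps bad paths bijectively onto all paths to (15,17), of which there are C(32,17) = 565722720.
Valid Dyck paths: 601080390 - 565722720.
(This is the Catalan number C_{16}.)

Final answer: C_{16} = 35357670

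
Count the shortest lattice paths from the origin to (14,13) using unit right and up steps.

Each path has 14 right steps and 13 up steps in some order (27 steps total).
Choose which 13 of the 27 steps are up: C(27,13).

Final answer: C(27,13) = 20058300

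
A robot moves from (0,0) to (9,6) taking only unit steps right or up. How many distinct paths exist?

Each path has 9 right steps and 6 up steps in some order (15 steps total).
Choose which 6 of the 15 steps are up: C(15,6).

Final answer: C(15,6) = 5005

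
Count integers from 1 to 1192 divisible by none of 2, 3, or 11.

|div by 2|=596, |div by 3|=397, |div by 11|=108.
|div by 2&3|=198, |div by 2&11|=54, |div by 3&11|=36, |div by all|=18.
By inclusion-exclusion, divisible by at least one: 596+397+108-198-54-36+18 = 831.
Not divisible by any: 1192 - 831.

Final answer: 361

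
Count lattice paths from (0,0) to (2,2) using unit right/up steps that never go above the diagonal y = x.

Total monotonic paths to (2,2): C(4,2) = 6.
By the reflection principle, paths that go above the diagonal number C(4,3) = 4.
Valid Dyck paths: 6 - 4.
(Equivalently, C_{2} = C(4,2)/3 = 6/3.)

Final answer: C_{2} = 2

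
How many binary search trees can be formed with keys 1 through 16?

This is counted by the nth Catalan number C_n. Here n = 16.
C_n = C(2n,n)/(n+1), so C_{16} = C(32,16)/17 = 601080390/17.

Final answer: C_{16} = 35357670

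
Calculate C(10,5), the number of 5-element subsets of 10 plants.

C(10,5) = 10!/(5! x (10-5)!).

Final answer: C(10,5) = 252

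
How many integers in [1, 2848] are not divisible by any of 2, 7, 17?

|div by 2|=1424, |div by 7|=406, |div by 17|=167.
|div by 2&7|=203, |div by 2&17|=83, |div by 7&17|=23, |div by all|=11.
By inclusion-exclusion, divisible by at least one: 1424+406+167-203-83-23+11 = 1699.
Not divisible by any: 2848 - 1699.

Final answer: 1149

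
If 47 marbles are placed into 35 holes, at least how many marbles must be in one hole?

By the pigeonhole principle: ceiling(47/35).

Final answer: 2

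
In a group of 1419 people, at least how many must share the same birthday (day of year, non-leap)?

There are 365 possible values for birthday (day of year, non-leap). With 1419 people and 365 categories, by pigeonhole: ceiling(1419/365).

Final answer: 4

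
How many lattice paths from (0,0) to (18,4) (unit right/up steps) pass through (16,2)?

Paths (0,0)->(16,2): C(18,2) = 153.
Paths (16,2)->(18,4): C(4,2) = 6.
By multiplication principle: 153 x 6.

Final answer: 918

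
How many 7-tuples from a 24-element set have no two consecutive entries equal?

First character: 24 choices. Each subsequent: 23 choices (must differ from the previous one).
Total: 24 x 23^6.

Final answer: 24 x 23^{6} = 3552861336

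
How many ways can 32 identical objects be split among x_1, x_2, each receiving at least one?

Substitute x'_i = x_i - 1 (so x'_i >= 0). Then sum x'_i = 32 - 2 = 30.
Stars and bars: C(30+2-1, 2-1) = C(31,1).

Final answer: C(31,1) = 31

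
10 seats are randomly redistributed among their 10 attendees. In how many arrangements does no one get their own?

Use the recurrence D(n) = (n-1)(D(n-1) + D(n-2)) with D(0)=1, D(1)=0.
D(2) = 1 x (0 + 1) = 1
D(3) = 2 x (1 + 0) = 2
D(4) = 3 x (2 + 1) = 9
D(5) = 4 x (9 + 2) = 44
D(6) = 5 x (44 + 9) = 265
D(7) = 6 x (265 + 44) = 1854
D(8) = 7 x (1854 + 265) = 14833
D(9) = 8 x (14833 + 1854) = 133496
D(10) = 9 x (D(9) + D(8)) = 9 x (133496 + 14833)

Final answer: D(10) = 1334961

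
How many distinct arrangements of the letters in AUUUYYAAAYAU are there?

Letters (A:5, U:4, Y:3). Total letters: 12.
Permutations = 12!/(5! x 4! x 3!).

Final answer: 27720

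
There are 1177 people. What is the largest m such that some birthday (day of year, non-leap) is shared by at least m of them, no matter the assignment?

There are 365 possible values for birthday (day of year, non-leap). With 1177 people and 365 categories, by pigeonhole: ceiling(1177/365).

Final answer: 4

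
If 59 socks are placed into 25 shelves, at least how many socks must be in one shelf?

By the pigeonhole principle: ceiling(59/25).

Final answer: 3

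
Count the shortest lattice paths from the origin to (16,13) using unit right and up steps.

Each path has 16 right steps and 13 up steps in some order (29 steps total).
Choose which 13 of the 29 steps are up: C(29,13).

Final answer: C(29,13) = 67863915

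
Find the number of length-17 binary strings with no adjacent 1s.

Classify by the final bit: ...0 gives a(n-1) strings, ...01 gives a(n-2) strings. Thus a(n) = a(n-1) + a(n-2) with a(1)=2, a(2)=3.
Computing successive values: a(1)=2, a(2)=3, a(3)=5, a(4)=8, a(5)=13, a(6)=21, a(7)=34, a(8)=55, a(9)=89, a(10)=144, a(11)=233, a(12)=377, a(13)=610, a(14)=987, a(15)=1597, a(16)=2584, a(17)=4181.

Final answer: 4181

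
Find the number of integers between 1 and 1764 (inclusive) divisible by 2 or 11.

Multiples of 2: 882. Multiples of 11: 160. Of both (lcm=22): 80.
By inclusion-exclusion: 882 + 160 - 80.

Final answer: 962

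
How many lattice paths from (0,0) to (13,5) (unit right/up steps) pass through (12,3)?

Paths (0,0)->(12,3): C(15,3) = 455.
Paths (12,3)->(13,5): C(3,2) = 3.
By multiplication principle: 455 x 3.

Final answer: 1365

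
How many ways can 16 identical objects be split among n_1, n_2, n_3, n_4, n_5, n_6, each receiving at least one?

Substitute n'_i = n_i - 1 (so n'_i >= 0). Then sum n'_i = 16 - 6 = 10.
Stars and bars: C(10+6-1, 6-1) = C(15,5).

Final answer: C(15,5) = 3003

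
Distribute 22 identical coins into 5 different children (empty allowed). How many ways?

Stars and bars: C(n+k-1, k-1) = C(26,4).

Final answer: C(26,4) = 14950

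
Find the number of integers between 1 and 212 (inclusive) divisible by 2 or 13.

Multiples of 2: 106. Multiples of 13: 16. Of both (lcm=26): 8.
By inclusion-exclusion: 106 + 16 - 8.

Final answer: 114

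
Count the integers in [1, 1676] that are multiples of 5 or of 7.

Multiples of 5: 335. Multiples of 7: 239. Of both (lcm=35): 47.
By inclusion-exclusion: 335 + 239 - 47.

Final answer: 527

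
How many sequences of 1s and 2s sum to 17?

Let f(n) count the ways. The last step is size 1 or 2, so f(n) = f(n-1) + f(n-2) with f(1)=1, f(2)=2.
Computing successive values: f(1)=1, f(2)=2, f(3)=3, f(4)=5, f(5)=8, f(6)=13, f(7)=21, f(8)=34, f(9)=55, f(10)=89, f(11)=144, f(12)=233, f(13)=377, f(14)=610, f(15)=987, f(16)=1597, f(17)=2584.

Final answer: 2584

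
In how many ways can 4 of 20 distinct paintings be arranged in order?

P(20,4) = 20!/(20-4)! = 20!/16!.

Final answer: P(20,4) = 116280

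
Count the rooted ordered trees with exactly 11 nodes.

The structures are counted by the Catalan number C_n. Here n = 11 - 1 = 10.
C_n = C(2n,n)/(n+1), so C_{10} = C(20,10)/11 = 184756/11.

Final answer: C_{10} = 16796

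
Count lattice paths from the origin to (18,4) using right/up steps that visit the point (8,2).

Paths (0,0)->(8,2): C(10,2) = 45.
Paths (8,2)->(18,4): C(12,2) = 66.
By multiplication principle: 45 x 66.

Final answer: 2970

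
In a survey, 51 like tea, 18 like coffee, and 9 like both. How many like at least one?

|A union B| = |A| + |B| - |A intersect B| = 51 + 18 - 9.

Final answer: 60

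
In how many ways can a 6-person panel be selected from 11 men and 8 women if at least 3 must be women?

Sum over valid woman counts:
C(8,3)C(11,3) = 9240
C(8,4)C(11,2) = 3850
C(8,5)C(11,1) = 616
C(8,6)C(11,0) = 28
Total: 9240 + 3850 + 616 + 28.

Final answer: 13734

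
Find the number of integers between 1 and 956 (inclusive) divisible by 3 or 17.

Multiples of 3: 318. Multiples of 17: 56. Of both (lcm=51): 18.
By inclusion-exclusion: 318 + 56 - 18.

Final answer: 356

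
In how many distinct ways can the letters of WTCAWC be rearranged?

Letters (A:1, C:2, T:1, W:2). Total letters: 6.
Permutations = 6!/(2! x 2!).

Final answer: 180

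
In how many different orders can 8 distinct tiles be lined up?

The number of ways to arrange 8 distinct objects is 8!.

Final answer: 8! = 40320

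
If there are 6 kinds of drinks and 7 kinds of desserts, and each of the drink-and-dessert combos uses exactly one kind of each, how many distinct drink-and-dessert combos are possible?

By the multiplication principle: 6 x 7.

Final answer: 42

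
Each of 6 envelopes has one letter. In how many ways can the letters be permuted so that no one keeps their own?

D(n) = (n-1)(D(n-1) + D(n-2)), D(0)=1, D(1)=0.
D(2) = 1 x (0 + 1) = 1
D(3) = 2 x (1 + 0) = 2
D(4) = 3 x (2 + 1) = 9
D(5) = 4 x (9 + 2) = 44
D(6) = 5 x (D(5) + D(4)) = 5 x (44 + 9)

Final answer: D(6) = 265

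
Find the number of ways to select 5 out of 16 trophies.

C(16,5) = 16!/(5! x 11!).

Final answer: \binom{16}{5} = 4368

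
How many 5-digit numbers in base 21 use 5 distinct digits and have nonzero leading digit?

The leading digit has 20 choices (anything but zero); the next has 20 (anything but the first), then 19, and so on, one fewer each time.
Total: 20 x 20 x 19 x 18 x 17.

Final answer: 2325600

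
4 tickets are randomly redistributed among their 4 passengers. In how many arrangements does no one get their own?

D(n) = (n-1)(D(n-1) + D(n-2)), D(0)=1, D(1)=0.
D(2) = 1 x (0 + 1) = 1
D(3) = 2 x (1 + 0) = 2
D(4) = 3 x (D(3) + D(2)) = 3 x (2 + 1)

Final answer: D(4) = 9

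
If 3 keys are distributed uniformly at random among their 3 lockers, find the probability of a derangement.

D(n) = (n-1)(D(n-1) + D(n-2)), D(0)=1, D(1)=0.
Building up: D(2)=1, D(3)=2.
Total arrangements: 3! = 6.
Probability = D(3)/3! = 1/3.

Final answer: D(3)/3! = 2/6 = 0.333333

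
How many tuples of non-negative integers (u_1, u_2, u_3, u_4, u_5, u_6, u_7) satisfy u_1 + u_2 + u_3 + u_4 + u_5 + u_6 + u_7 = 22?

Stars and bars with 22 stars and 6 bars:
C(22+7-1, 7-1) = C(28,6).

Final answer: C(28,6) = 376740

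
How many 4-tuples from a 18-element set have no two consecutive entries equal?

First character: 18 choices. Each subsequent: 17 choices (must differ from the previous one).
Total: 18 x 17^3.

Final answer: 18 x 17^{3} = 88434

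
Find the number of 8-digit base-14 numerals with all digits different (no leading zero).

The leading digit has 13 choices (anything but zero); the next has 13 (anything but the first), then 12, and so on, one fewer each time.
Total: 13 x 13 x 12 x 11 x 10 x 9 x 8 x 7.

Final answer: 112432320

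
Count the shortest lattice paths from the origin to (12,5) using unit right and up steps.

Each path has 12 right steps and 5 up steps in some order (17 steps total).
Choose which 5 of the 17 steps are up: C(17,5).

Final answer: C(17,5) = 6188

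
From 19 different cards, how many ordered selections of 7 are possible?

P(19,7) = 19!/(19-7)! = 19!/12!.

Final answer: P(19,7) = 253955520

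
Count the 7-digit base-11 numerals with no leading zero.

In base 11, the leading digit has 10 choices (1..10); each of the remaining 6 digits has 11 choices.
Total: 10 x 11^6.

Final answer: 17715610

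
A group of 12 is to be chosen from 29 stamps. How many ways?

C(29,12) = 29!/(12! x 17!).

Final answer: \binom{29}{12} = 51895935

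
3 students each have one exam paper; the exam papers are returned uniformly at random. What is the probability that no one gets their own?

Derangements satisfy D(n) = (n-1)(D(n-1) + D(n-2)), starting from D(0)=1, D(1)=0.
Building up: D(2)=1, D(3)=2.
Total arrangements: 3! = 6.
Probability = D(3)/3! = 1/3.

Final answer: D(3)/3! = 2/6 = 0.333333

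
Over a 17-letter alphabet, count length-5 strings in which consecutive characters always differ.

Let g(n) count such strings. g(1) = 17, and each valid string of length n-1 extends in 16 ways (any symbol but the last), so g(n) = 16 g(n-1).
Total: g(5) = 17 x 16^4.

Final answer: 17 x 16^{4} = 1114112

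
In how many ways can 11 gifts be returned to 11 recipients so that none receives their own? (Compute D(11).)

D(n) = (n-1)(D(n-1) + D(n-2)), D(0)=1, D(1)=0.
D(2) = 1 x (0 + 1) = 1
D(3) = 2 x (1 + 0) = 2
D(4) = 3 x (2 + 1) = 9
D(5) = 4 x (9 + 2) = 44
D(6) = 5 x (44 + 9) = 265
D(7) = 6 x (265 + 44) = 1854
D(8) = 7 x (1854 + 265) = 14833
D(9) = 8 x (14833 + 1854) = 133496
D(10) = 9 x (133496 + 14833) = 1334961
D(11) = 10 x (D(10) + D(9)) = 10 x (1334961 + 133496)

Final answer: D(11) = 14684570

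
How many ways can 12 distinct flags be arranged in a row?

The number of ways to arrange 12 distinct objects is 12!.

Final answer: 12! = 479001600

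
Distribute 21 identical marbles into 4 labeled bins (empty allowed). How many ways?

Stars and bars: C(n+k-1, k-1) = C(24,3).

Final answer: C(24,3) = 2024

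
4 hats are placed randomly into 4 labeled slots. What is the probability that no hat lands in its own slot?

D(n) = (n-1)(D(n-1) + D(n-2)), D(0)=1, D(1)=0.
Building up: D(2)=1, D(3)=2, D(4)=9.
Total arrangements: 4! = 24.
Probability = D(4)/4! = 3/8.

Final answer: D(4)/4! = 9/24 = 0.375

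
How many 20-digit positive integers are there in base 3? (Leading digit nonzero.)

These are the integers in [3^19, 3^20), so the count is 3^20 - 3^19 = 2 x 3^19.

Final answer: 2324522934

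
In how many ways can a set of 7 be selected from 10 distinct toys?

C(10,7) = 10!/(7! x 3!).

Final answer: \binom{10}{7} = 120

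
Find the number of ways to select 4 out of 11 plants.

C(11,4) = 11!/(4! x (11-4)!).

Final answer: C(11,4) = 330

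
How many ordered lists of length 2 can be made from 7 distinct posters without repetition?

P(7,2) = 7!/(7-2)! = 7!/5!.

Final answer: P(7,2) = 42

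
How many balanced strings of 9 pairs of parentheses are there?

This is counted by the nth Catalan number C_n. Here n = 9 (pairs).
C_n = C(2n,n)/(n+1), so C_{9} = C(18,9)/10 = 48620/10.

Final answer: C_{9} = 4862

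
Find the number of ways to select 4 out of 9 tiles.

C(9,4) = 9!/(4! x (9-4)!).

Final answer: C(9,4) = 126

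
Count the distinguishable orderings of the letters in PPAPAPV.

Letters (A:2, P:4, V:1). Total letters: 7.
Permutations = 7!/(4! x 2!).

Final answer: 105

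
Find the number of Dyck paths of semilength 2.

Total monotonic paths to (2,2): C(4,2) = 6.
Paths that cross above y=x (reflection bijection): C(4,3) = 4.
Valid Dyck paths: 6 - 4.
(Equivalently, C_{2} = C(4,2)/3 = 6/3.)

Final answer: C_{2} = 2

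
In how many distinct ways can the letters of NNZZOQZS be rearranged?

Letters (N:2, O:1, Q:1, S:1, Z:3). Total letters: 8.
Permutations = 8!/(3! x 2!).

Final answer: 3360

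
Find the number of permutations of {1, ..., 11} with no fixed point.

Use the recurrence D(n) = (n-1)(D(n-1) + D(n-2)) with D(0)=1, D(1)=0.
Building up: D(2)=1, D(3)=2, D(4)=9, D(5)=44, D(6)=265, D(7)=1854, D(8)=14833, D(9)=133496, D(10)=1334961.
D(11) = 10 x (D(10) + D(9)) = 10 x (1334961 + 133496).

Final answer: D(11) = 14684570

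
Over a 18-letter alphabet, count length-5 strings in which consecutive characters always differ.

First character: 18 choices. Each subsequent: 17 choices (must differ from the previous one).
Total: 18 x 17^4.

Final answer: 18 x 17^{4} = 1503378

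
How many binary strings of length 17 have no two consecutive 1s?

Classify by the final bit: ...0 gives a(n-1) strings, ...01 gives a(n-2) strings. Thus a(n) = a(n-1) + a(n-2) with a(1)=2, a(2)=3.
Iterating the recurrence: a(1)=2, a(2)=3, a(3)=5, a(4)=8, a(5)=13, a(6)=21, a(7)=34, a(8)=55, a(9)=89, a(10)=144, a(11)=233, a(12)=377, a(13)=610, a(14)=987, a(15)=1597, a(16)=2584, a(17)=4181.

Final answer: 4181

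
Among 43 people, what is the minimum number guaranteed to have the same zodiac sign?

There are 12 possible values for zodiac sign. With 43 people and 12 categories, by pigeonhole: ceiling(43/12).

Final answer: 4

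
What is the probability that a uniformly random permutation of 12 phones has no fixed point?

D(n) = (n-1)(D(n-1) + D(n-2)), D(0)=1, D(1)=0.
Building up: D(2)=1, D(3)=2, D(4)=9, D(5)=44, D(6)=265, D(7)=1854, D(8)=14833, D(9)=133496, D(10)=1334961, D(11)=14684570, D(12)=176214841.
Total arrangements: 12! = 479001600.
Probability = D(12)/12! = 16019531/43545600.

Final answer: D(12)/12! = 176214841/479001600 = 0.367879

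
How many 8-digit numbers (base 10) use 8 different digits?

First digit: 9 (not 0). Second: 9 (not first). Third: 8, etc.
Total: 9 x 9 x 8 x 7 x 6 x 5 x 4 x 3.

Final answer: 1632960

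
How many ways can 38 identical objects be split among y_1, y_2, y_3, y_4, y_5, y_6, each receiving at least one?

Substitute y'_i = y_i - 1 (so y'_i >= 0). Then sum y'_i = 38 - 6 = 32.
Stars and bars: C(32+6-1, 6-1) = C(37,5).

Final answer: C(37,5) = 435897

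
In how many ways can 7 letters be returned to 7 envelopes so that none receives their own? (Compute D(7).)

D(n) = (n-1)(D(n-1) + D(n-2)), D(0)=1, D(1)=0.
D(2) = 1 x (0 + 1) = 1
D(3) = 2 x (1 + 0) = 2
D(4) = 3 x (2 + 1) = 9
D(5) = 4 x (9 + 2) = 44
D(6) = 5 x (44 + 9) = 265
D(7) = 6 x (D(6) + D(5)) = 6 x (265 + 44)

Final answer: D(7) = 1854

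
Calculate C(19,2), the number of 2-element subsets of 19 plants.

C(19,2) = 19!/(2! x (19-2)!).

Final answer: C(19,2) = 171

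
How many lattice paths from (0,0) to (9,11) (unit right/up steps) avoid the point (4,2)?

Total paths to (9,11): C(20,11) = 167960.
Paths through (4,2): C(6,2) x C(14,9) = 30030.
Avoiding (4,2): 167960 - 30030.

Final answer: 137930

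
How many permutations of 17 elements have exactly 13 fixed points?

Choose which 13 elements are fixed: C(17,13) = 2380.
Derange the remaining 4 using D(j) = (j-1)(D(j-1) + D(j-2)), D(0)=1, D(1)=0: D(2)=1, D(3)=2, D(4)=9.
Total: 2380 x 9.

Final answer: C(17,13) D(4) = 21420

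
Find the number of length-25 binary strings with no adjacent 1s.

A valid string ends in 0 (append to any length-(n-1) valid string) or in 01 (append to any length-(n-2) valid string), so a(n) = a(n-1) + a(n-2) with a(1)=2, a(2)=3.
Iterating the recurrence: a(1)=2, a(2)=3, a(3)=5, a(4)=8, a(5)=13, a(6)=21, a(7)=34, a(8)=55, a(9)=89, a(10)=144, a(11)=233, a(12)=377, a(13)=610, a(14)=987, a(15)=1597, a(16)=2584, a(17)=4181, a(18)=6765, a(19)=10946, a(20)=17711, a(21)=28657, a(22)=46368, a(23)=75025, a(24)=121393, a(25)=196418.

Final answer: 196418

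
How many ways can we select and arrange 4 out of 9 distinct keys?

P(9,4) = 9!/(9-4)! = 9!/5!.

Final answer: P(9,4) = 3024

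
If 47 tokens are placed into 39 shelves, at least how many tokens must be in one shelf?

By the pigeonhole principle: ceiling(47/39).

Final answer: 2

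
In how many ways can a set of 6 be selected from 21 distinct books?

C(21,6) = 21!/(6! x (21-6)!).

Final answer: C(21,6) = 54264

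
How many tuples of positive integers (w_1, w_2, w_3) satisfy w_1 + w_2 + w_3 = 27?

Substitute w'_i = w_i - 1 (so w'_i >= 0). Then sum w'_i = 27 - 3 = 24.
Stars and bars: C(24+3-1, 3-1) = C(26,2).

Final answer: C(26,2) = 325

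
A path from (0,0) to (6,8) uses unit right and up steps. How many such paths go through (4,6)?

Paths (0,0)->(4,6): C(10,6) = 210.
Paths (4,6)->(6,8): C(4,2) = 6.
By multiplication principle: 210 x 6.

Final answer: 1260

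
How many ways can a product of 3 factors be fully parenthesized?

The structures are counted by the Catalan number C_n. Here n = 3 - 1 = 2.
C_n = C(2n,n)/(n+1), so C_{2} = C(4,2)/3 = 6/3.

Final answer: C_{2} = 2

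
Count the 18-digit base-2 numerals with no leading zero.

Leading digit: 1 options (nonzero). Other 17 digit(s): 2 options each.
Total: 1 x 2^17.

Final answer: 131072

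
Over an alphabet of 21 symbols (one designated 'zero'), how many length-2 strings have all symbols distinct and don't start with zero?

The leading digit has 20 choices (anything but zero); the next has 20 (anything but the first), then 19, and so on, one fewer each time.
Total: 20 x 20.

Final answer: 400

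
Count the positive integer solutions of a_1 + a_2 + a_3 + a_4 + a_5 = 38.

Substitute a'_i = a_i - 1 (so a'_i >= 0). Then sum a'_i = 38 - 5 = 33.
Stars and bars: C(33+5-1, 5-1) = C(37,4).

Final answer: C(37,4) = 66045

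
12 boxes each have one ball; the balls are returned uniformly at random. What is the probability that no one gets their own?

Derangements satisfy D(n) = (n-1)(D(n-1) + D(n-2)), starting from D(0)=1, D(1)=0.
Building up: D(2)=1, D(3)=2, D(4)=9, D(5)=44, D(6)=265, D(7)=1854, D(8)=14833, D(9)=133496, D(10)=1334961, D(11)=14684570, D(12)=176214841.
Total arrangements: 12! = 479001600.
Probability = D(12)/12! = 16019531/43545600.

Final answer: D(12)/12! = 176214841/479001600 = 0.367879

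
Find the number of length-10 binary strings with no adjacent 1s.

Classify by the final bit: ...0 gives a(n-1) strings, ...01 gives a(n-2) strings. Thus a(n) = a(n-1) + a(n-2) with a(1)=2, a(2)=3.
Building up term by term: a(1)=2, a(2)=3, a(3)=5, a(4)=8, a(5)=13, a(6)=21, a(7)=34, a(8)=55, a(9)=89, a(10)=144.

Final answer: 144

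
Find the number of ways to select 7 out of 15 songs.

C(15,7) = 15!/(7! x (15-7)!).

Final answer: C(15,7) = 6435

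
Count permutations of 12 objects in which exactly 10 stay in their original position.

Choose which 10 elements are fixed: C(12,10) = 66.
Derange the remaining 2 using D(j) = (j-1)(D(j-1) + D(j-2)), D(0)=1, D(1)=0: D(2)=1.
Total: 66 x 1.

Final answer: C(12,10) D(2) = 66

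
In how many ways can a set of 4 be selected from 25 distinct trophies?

C(25,4) = 25!/(4! x 21!).

Final answer: \binom{25}{4} = 12650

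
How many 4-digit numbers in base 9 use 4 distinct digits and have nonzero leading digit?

First digit: 8 (nonzero). Second: 8 (not first). Third: 7, etc.
Total: 8 x 8 x 7 x 6.

Final answer: 2688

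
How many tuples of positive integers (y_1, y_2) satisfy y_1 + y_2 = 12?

Substitute y'_i = y_i - 1 (so y'_i >= 0). Then sum y'_i = 12 - 2 = 10.
Stars and bars: C(10+2-1, 2-1) = C(11,1).

Final answer: C(11,1) = 11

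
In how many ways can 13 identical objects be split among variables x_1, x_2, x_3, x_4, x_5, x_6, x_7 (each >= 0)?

Stars and bars with 13 stars and 6 bars:
C(13+7-1, 7-1) = C(19,6).

Final answer: C(19,6) = 27132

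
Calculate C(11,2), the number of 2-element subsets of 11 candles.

C(11,2) = 11!/(2! x (11-2)!).

Final answer: C(11,2) = 55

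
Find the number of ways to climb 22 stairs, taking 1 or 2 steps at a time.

Let f(n) be the number of climbs. Removing the last move (1 or 2 steps) gives f(n) = f(n-1) + f(n-2); base cases f(1)=1, f(2)=2.
Computing successive values: f(1)=1, f(2)=2, f(3)=3, f(4)=5, f(5)=8, f(6)=13, f(7)=21, f(8)=34, f(9)=55, f(10)=89, f(11)=144, f(12)=233, f(13)=377, f(14)=610, f(15)=987, f(16)=1597, f(17)=2584, f(18)=4181, f(19)=6765, f(20)=10946, f(21)=17711, f(22)=28657.

Final answer: 28657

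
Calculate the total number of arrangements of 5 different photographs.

The number of ways to arrange 5 distinct objects is 5!.

Final answer: 5! = 120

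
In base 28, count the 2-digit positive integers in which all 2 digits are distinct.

The leading digit has 27 choices (anything but zero); the next has 27 (anything but the first), then 26, and so on, one fewer each time.
Total: 27 x 27.

Final answer: 729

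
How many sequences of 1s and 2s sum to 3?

Let f(n) be the number of climbs. Removing the last move (1 or 2 steps) gives f(n) = f(n-1) + f(n-2); base cases f(1)=1, f(2)=2.
Building up term by term: f(1)=1, f(2)=2, f(3)=3.

Final answer: 3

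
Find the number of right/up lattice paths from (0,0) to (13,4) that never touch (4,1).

Total paths to (13,4): C(17,4) = 2380.
Paths through (4,1): C(5,1) x C(12,3) = 1100.
Avoiding (4,1): 2380 - 1100.

Final answer: 1280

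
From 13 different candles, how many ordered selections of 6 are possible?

P(13,6) = 13!/(13-6)! = 13!/7!.

Final answer: P(13,6) = 1235520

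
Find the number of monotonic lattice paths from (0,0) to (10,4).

Each path has 10 right steps and 4 up steps in some order (14 steps total).
Choose which 4 of the 14 steps are up: C(14,4).

Final answer: C(14,4) = 1001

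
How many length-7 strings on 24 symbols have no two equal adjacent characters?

Let g(n) count such strings. g(1) = 24, and each valid string of length n-1 extends in 23 ways (any symbol but the last), so g(n) = 23 g(n-1).
Total: g(7) = 24 x 23^6.

Final answer: 24 x 23^{6} = 3552861336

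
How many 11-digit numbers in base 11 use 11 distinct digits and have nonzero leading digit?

The leading digit has 10 choices (anything but zero); the next has 10 (anything but the first), then 9, and so on, one fewer each time.
Total: 10 x 10 x 9 x 8 x 7 x 6 x 5 x 4 x 3 x 2 x 1.

Final answer: 36288000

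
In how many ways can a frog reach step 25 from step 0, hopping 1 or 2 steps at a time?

Let f(n) be the number of climbs. Removing the last move (1 or 2 steps) gives f(n) = f(n-1) + f(n-2); base cases f(1)=1, f(2)=2.
Iterating the recurrence: f(1)=1, f(2)=2, f(3)=3, f(4)=5, f(5)=8, f(6)=13, f(7)=21, f(8)=34, f(9)=55, f(10)=89, f(11)=144, f(12)=233, f(13)=377, f(14)=610, f(15)=987, f(16)=1597, f(17)=2584, f(18)=4181, f(19)=6765, f(20)=10946, f(21)=17711, f(22)=28657, f(23)=46368, f(24)=75025, f(25)=121393.

Final answer: 121393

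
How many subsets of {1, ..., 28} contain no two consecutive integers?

Let a(n) count such subsets of {1, ..., n}. Either n is excluded (a(n-1) ways) or n is included, forcing n-1 out (a(n-2) ways), so a(n) = a(n-1) + a(n-2) with a(1)=2, a(2)=3.
Building up term by term: a(1)=2, a(2)=3, a(3)=5, a(4)=8, a(5)=13, a(6)=21, a(7)=34, a(8)=55, a(9)=89, a(10)=144, a(11)=233, a(12)=377, a(13)=610, a(14)=987, a(15)=1597, a(16)=2584, a(17)=4181, a(18)=6765, a(19)=10946, a(20)=17711, a(21)=28657, a(22)=46368, a(23)=75025, a(24)=121393, a(25)=196418, a(26)=317811, a(27)=514229, a(28)=832040.

Final answer: 832040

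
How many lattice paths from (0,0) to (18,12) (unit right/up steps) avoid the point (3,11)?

Total paths to (18,12): C(30,12) = 86493225.
Paths through (3,11): C(14,11) x C(16,1) = 5824.
Avoiding (3,11): 86493225 - 5824.

Final answer: 86487401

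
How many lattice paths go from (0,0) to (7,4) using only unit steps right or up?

Each path has 7 right steps and 4 up steps in some order (11 steps total).
Choose which 4 of the 11 steps are up: C(11,4).

Final answer: C(11,4) = 330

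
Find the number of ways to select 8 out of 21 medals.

C(21,8) = 21!/(8! x (21-8)!).

Final answer: C(21,8) = 203490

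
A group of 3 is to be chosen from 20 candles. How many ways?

C(20,3) = 20!/(3! x (20-3)!).

Final answer: C(20,3) = 1140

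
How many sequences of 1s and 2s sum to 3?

Let f(n) be the number of climbs. Removing the last move (1 or 2 steps) gives f(n) = f(n-1) + f(n-2); base cases f(1)=1, f(2)=2.
Computing successive values: f(1)=1, f(2)=2, f(3)=3.

Final answer: 3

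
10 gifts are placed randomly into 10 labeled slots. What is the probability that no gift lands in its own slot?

D(n) = (n-1)(D(n-1) + D(n-2)), D(0)=1, D(1)=0.
Building up: D(2)=1, D(3)=2, D(4)=9, D(5)=44, D(6)=265, D(7)=1854, D(8)=14833, D(9)=133496, D(10)=1334961.
Total arrangements: 10! = 3628800.
Probability = D(10)/10! = 16481/44800.

Final answer: D(10)/10! = 1334961/3628800 = 0.367879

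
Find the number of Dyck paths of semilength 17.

Total monotonic paths to (17,17): C(34,17) = 2333606220.
Paths that cross above y=x (reflection bijection): C(34,18) = 2203961430.
Valid Dyck paths: 2333606220 - 2203961430.
(Equivalently, C_{17} = C(34,17)/18 = 2333606220/18.)

Final answer: C_{17} = 129644790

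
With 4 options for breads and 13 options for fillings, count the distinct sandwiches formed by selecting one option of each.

By the multiplication principle: 4 x 13.

Final answer: 52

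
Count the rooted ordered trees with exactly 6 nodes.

This is counted by the nth Catalan number C_n. Here n = 6 - 1 = 5.
C_n = C(2n,n) - C(2n,n+1), so C_{5} = C(10,5) - C(10,6) = 252 - 210.

Final answer: C_{5} = 42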